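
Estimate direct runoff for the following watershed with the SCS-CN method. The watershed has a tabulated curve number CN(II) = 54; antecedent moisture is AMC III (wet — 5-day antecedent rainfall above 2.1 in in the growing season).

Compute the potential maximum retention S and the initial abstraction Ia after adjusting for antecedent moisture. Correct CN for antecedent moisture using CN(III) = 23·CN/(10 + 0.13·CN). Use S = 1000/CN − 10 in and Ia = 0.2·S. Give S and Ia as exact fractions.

Wet (AMC III): CN(III) = 23·54/(10 + 0.13·54) = 1242/(851/50) = 2700/37 ≈ 72.973
S = 1000/(2700/37) − 10 = 100/27 in ≈ 3.704 in
Initial abstraction Ia = S/5 = (100/27)/5 = 20/27 ≈ 0.741 in

S = 100/27 in ≈ 3.704 in; Ia = 20/27 in ≈ 0.741 in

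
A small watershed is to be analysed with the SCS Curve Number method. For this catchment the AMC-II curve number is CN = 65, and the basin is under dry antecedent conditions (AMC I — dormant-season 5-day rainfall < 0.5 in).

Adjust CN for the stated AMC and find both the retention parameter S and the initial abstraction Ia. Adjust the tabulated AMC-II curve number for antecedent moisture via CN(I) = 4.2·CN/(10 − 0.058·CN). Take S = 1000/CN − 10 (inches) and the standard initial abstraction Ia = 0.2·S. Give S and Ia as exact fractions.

Adjust CN=65 to AMC I: 4.2·65/(10 − 0.058·65) → 273 ÷ (623/100) = 3900/89 ≈ 43.820
Retention S: 1000/CN − 10 with CN=43.820 → S = 500/39 ≈ 12.821 in
Ia = 0.2·(500/39) = 100/39 in ≈ 2.564 in

S = 500/39 in ≈ 12.821 in; Ia = 100/39 in ≈ 2.564 in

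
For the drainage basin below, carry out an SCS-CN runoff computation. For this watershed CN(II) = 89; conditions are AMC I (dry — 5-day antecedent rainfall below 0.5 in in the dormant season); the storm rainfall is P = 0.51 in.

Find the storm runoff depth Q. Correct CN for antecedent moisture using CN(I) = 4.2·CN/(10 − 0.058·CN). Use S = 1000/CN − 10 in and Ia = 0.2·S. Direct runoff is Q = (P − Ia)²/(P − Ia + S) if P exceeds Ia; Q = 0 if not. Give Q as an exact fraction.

Adjust CN=89 to AMC I: 4.2·89/(10 − 0.058·89) → (1869/5) ÷ (2419/500) = 186900/2419 ≈ 77.263
S = 1000/(186900/2419) − 10 = 5500/1869 in ≈ 2.943 in
Initial abstraction Ia = S/5 = (5500/1869)/5 = 1100/1869 ≈ 0.589 in
P = 0.510 ≤ Ia = 0.589 in: entire storm abstracted, Q = 0.

Q = 0 in ≈ 0.000 in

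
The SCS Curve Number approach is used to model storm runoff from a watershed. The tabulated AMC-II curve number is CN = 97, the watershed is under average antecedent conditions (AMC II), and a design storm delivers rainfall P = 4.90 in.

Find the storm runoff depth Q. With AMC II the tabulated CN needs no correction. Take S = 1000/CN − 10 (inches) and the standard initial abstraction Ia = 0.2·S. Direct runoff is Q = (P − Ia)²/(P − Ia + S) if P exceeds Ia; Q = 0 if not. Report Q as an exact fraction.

Q = 22024249/4843210 in ≈ 4.547 in

CN(II) = 97; AMC II needs no correction.
Retention S: 1000/CN − 10 with CN=97.000 → S = 30/97 ≈ 0.309 in
Ia = 0.2·(30/97) = 6/97 in ≈ 0.062 in
P − Ia = 4.900 − 0.062 = 4693/970 ≈ 4.838 in (> 0, runoff occurs)
Q: (4693/970)² ÷ (4993/970) = 22024249/4843210 in (≈ 4.547 in)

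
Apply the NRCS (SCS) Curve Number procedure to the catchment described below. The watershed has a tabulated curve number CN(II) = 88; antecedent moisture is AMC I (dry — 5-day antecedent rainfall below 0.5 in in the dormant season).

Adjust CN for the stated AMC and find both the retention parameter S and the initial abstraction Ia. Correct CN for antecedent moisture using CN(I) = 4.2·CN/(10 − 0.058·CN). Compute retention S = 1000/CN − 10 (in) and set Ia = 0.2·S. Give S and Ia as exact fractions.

S = 250/77 in ≈ 3.247 in; Ia = 50/77 in ≈ 0.649 in

CN(I) from CN(II)=88: (4.2·88)/(10 − 0.058·88) = 3850/51 ≈ 75.490
S = 1000/(3850/51) − 10 = 250/77 in ≈ 3.247 in
Ia = 0.2S: 0.2·3.247 = 0.649 in (exactly 50/77)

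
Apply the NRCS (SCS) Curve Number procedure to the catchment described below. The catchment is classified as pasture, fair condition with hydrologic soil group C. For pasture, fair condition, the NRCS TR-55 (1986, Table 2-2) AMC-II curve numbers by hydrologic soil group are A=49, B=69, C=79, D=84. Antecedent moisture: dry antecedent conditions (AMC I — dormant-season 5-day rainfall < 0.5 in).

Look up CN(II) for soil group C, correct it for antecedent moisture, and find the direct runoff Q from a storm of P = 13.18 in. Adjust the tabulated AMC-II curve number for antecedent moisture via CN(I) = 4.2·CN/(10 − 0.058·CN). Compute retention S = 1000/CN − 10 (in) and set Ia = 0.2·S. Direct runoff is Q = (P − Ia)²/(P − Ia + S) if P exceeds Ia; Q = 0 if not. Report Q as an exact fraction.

Q = 2214737721/284640950 in ≈ 7.781 in

NRCS table: pasture, fair condition, soil group C → CN(II) = 79
Adjust CN=79 to AMC I: 4.2·79/(10 − 0.058·79) → (1659/5) ÷ (2709/500) = 7900/129 ≈ 61.240
Max retention: S = 1000/(7900/129) − 10 = 500/79 in (≈ 6.329 in)
Ia = 0.2S: 0.2·6.329 = 1.266 in (exactly 100/79)
Excess rainfall: 13.180 − 1.266 = 11.914 in; P > Ia so Q > 0
Q: (47061/3950)² ÷ (72061/3950) = 2214737721/284640950 in (≈ 7.781 in)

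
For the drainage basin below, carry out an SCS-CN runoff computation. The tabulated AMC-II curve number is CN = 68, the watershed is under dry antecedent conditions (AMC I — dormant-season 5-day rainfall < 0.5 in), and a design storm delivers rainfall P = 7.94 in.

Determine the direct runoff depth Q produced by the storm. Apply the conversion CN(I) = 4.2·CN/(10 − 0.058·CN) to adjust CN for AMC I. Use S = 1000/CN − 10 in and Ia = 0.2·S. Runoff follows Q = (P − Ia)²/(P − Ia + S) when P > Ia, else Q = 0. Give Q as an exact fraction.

Dry (AMC I): CN(I) = 4.2·68/(10 − 0.058·68) = (1428/5)/(757/125) = 35700/757 ≈ 47.160
S = 1000/(35700/757) − 10 = 4000/357 in ≈ 11.204 in
Initial abstraction Ia = S/5 = (4000/357)/5 = 800/357 ≈ 2.241 in
Excess rainfall: 7.940 − 2.241 = 5.699 in; P > Ia so Q > 0
Q: (101729/17850)² ÷ (301729/17850) = 10348789441/5385862650 in (≈ 1.921 in)

Q = 10348789441/5385862650 in ≈ 1.921 in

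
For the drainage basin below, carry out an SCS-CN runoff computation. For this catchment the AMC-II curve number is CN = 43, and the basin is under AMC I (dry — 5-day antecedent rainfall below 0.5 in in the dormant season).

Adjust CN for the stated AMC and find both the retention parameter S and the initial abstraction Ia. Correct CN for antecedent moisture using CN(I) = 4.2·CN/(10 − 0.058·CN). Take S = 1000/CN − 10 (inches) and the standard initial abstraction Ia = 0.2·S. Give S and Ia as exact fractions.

S = 9500/301 in ≈ 31.561 in; Ia = 1900/301 in ≈ 6.312 in

Adjust CN=43 to AMC I: 4.2·43/(10 − 0.058·43) → (903/5) ÷ (3753/500) = 30100/1251 ≈ 24.061
Max retention: S = 1000/(30100/1251) − 10 = 9500/301 in (≈ 31.561 in)
Ia = 0.2·(9500/301) = 1900/301 in ≈ 6.312 in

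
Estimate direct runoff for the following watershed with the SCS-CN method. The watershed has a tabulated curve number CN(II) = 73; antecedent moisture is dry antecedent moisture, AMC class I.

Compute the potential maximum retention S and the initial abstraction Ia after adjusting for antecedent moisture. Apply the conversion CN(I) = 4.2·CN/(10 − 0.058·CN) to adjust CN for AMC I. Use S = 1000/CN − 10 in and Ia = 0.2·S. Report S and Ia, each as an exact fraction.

CN(I) from CN(II)=73: (4.2·73)/(10 − 0.058·73) = 51100/961 ≈ 53.174
Retention S: 1000/CN − 10 with CN=53.174 → S = 4500/511 ≈ 8.806 in
Ia = 0.2·(4500/511) = 900/511 in ≈ 1.761 in

S = 4500/511 in ≈ 8.806 in; Ia = 900/511 in ≈ 1.761 in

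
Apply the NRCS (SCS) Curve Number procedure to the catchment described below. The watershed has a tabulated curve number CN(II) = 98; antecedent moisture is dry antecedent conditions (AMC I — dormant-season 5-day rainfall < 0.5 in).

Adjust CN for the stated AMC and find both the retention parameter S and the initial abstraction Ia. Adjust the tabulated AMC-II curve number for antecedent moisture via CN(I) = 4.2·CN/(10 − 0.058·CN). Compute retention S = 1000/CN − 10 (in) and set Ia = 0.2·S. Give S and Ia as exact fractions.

S = 500/1029 in ≈ 0.486 in; Ia = 100/1029 in ≈ 0.097 in

Dry (AMC I): CN(I) = 4.2·98/(10 − 0.058·98) = (2058/5)/(1079/250) = 102900/1079 ≈ 95.366
Max retention: S = 1000/(102900/1079) − 10 = 500/1029 in (≈ 0.486 in)
Ia = 0.2·(500/1029) = 100/1029 in ≈ 0.097 in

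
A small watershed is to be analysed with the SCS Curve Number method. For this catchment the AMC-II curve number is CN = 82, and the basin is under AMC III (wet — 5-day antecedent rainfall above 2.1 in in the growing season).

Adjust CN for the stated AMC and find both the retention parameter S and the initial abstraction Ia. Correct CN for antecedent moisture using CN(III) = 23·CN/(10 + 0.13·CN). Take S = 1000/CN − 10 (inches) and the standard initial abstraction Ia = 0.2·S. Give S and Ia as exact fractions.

Adjust CN=82 to AMC III: 23·82/(10 + 0.13·82) → 1886 ÷ (1033/50) = 94300/1033 ≈ 91.288
S = 1000/(94300/1033) − 10 = 900/943 in ≈ 0.954 in
Ia = 0.2S: 0.2·0.954 = 0.191 in (exactly 180/943)

S = 900/943 in ≈ 0.954 in; Ia = 180/943 in ≈ 0.191 in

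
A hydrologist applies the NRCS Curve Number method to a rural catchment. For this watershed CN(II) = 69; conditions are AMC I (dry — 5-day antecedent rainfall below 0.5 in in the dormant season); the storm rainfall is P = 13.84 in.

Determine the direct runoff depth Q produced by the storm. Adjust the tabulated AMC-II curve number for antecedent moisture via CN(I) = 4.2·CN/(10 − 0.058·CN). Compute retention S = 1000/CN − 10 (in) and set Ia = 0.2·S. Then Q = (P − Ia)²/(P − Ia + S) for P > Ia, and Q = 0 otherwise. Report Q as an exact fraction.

Q = 89826106658/14695649325 in ≈ 6.112 in

Dry (AMC I): CN(I) = 4.2·69/(10 − 0.058·69) = (1449/5)/(2999/500) = 144900/2999 ≈ 48.316
Retention S: 1000/CN − 10 with CN=48.316 → S = 15500/1449 ≈ 10.697 in
Ia = 0.2S: 0.2·10.697 = 2.139 in (exactly 3100/1449)
P − Ia = 13.840 − 2.139 = 423854/36225 ≈ 11.701 in (> 0, runoff occurs)
Runoff Q = (P−Ia)²/(P−Ia+S) = (11.701)²/(11.701+10.697) = 89826106658/14695649325 ≈ 6.112 in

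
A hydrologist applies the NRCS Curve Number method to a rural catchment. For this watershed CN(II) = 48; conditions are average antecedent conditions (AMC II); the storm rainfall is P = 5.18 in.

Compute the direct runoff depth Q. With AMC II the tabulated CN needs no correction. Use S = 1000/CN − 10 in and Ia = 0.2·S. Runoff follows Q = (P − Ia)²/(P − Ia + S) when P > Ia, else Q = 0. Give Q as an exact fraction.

Q = 102152/155775 in ≈ 0.656 in

CN(II) = 48; AMC II needs no correction.
Retention S: 1000/CN − 10 with CN=48.000 → S = 65/6 ≈ 10.833 in
Initial abstraction Ia = S/5 = (65/6)/5 = 13/6 ≈ 2.167 in
Excess rainfall: 5.180 − 2.167 = 3.013 in; P > Ia so Q > 0
Q: (226/75)² ÷ (2077/150) = 102152/155775 in (≈ 0.656 in)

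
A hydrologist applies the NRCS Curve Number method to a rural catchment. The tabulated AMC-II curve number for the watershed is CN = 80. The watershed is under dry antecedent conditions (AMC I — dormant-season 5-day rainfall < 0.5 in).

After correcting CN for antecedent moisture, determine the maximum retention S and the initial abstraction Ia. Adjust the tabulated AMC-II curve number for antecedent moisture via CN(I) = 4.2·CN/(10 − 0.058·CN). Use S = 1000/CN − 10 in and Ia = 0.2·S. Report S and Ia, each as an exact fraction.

Adjust CN=80 to AMC I: 4.2·80/(10 − 0.058·80) → 336 ÷ (134/25) = 4200/67 ≈ 62.687
S = 1000/(4200/67) − 10 = 125/21 in ≈ 5.952 in
Ia = 0.2·(125/21) = 25/21 in ≈ 1.190 in

S = 125/21 in ≈ 5.952 in; Ia = 25/21 in ≈ 1.190 in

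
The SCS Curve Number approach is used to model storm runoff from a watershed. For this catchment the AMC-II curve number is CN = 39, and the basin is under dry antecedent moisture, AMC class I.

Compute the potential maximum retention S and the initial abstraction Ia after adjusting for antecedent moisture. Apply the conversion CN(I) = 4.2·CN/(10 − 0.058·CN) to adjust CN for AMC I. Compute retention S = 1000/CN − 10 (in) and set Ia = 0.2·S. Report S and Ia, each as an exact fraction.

CN(I) from CN(II)=39: (4.2·39)/(10 − 0.058·39) = 81900/3869 ≈ 21.168
Retention S: 1000/CN − 10 with CN=21.168 → S = 30500/819 ≈ 37.241 in
Initial abstraction Ia = S/5 = (30500/819)/5 = 6100/819 ≈ 7.448 in

S = 30500/819 in ≈ 37.241 in; Ia = 6100/819 in ≈ 7.448 in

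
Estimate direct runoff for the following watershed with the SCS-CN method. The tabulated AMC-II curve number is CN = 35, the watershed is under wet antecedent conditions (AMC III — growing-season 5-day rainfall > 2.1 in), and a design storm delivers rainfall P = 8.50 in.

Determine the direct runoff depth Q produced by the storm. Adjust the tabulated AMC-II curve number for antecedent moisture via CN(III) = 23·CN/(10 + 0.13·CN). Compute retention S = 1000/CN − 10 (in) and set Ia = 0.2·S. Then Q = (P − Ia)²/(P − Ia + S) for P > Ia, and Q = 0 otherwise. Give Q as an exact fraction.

Q = 4915089/1551074 in ≈ 3.169 in

Wet (AMC III): CN(III) = 23·35/(10 + 0.13·35) = 805/(291/20) = 16100/291 ≈ 55.326
S = 1000/(16100/291) − 10 = 1300/161 in ≈ 8.075 in
Ia = 0.2S: 0.2·8.075 = 1.615 in (exactly 260/161)
Excess rainfall: 8.500 − 1.615 = 6.885 in; P > Ia so Q > 0
Runoff Q = (P−Ia)²/(P−Ia+S) = (6.885)²/(6.885+8.075) = 4915089/1551074 ≈ 3.169 in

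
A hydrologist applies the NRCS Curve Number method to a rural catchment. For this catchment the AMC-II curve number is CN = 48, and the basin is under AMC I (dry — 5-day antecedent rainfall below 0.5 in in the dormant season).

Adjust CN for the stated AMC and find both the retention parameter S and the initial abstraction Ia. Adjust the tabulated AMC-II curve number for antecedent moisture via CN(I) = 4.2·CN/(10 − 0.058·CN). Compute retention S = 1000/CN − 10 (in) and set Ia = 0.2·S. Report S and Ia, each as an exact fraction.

S = 1625/63 in ≈ 25.794 in; Ia = 325/63 in ≈ 5.159 in

Dry (AMC I): CN(I) = 4.2·48/(10 − 0.058·48) = (1008/5)/(902/125) = 12600/451 ≈ 27.938
S = 1000/(12600/451) − 10 = 1625/63 in ≈ 25.794 in
Initial abstraction Ia = S/5 = (1625/63)/5 = 325/63 ≈ 5.159 in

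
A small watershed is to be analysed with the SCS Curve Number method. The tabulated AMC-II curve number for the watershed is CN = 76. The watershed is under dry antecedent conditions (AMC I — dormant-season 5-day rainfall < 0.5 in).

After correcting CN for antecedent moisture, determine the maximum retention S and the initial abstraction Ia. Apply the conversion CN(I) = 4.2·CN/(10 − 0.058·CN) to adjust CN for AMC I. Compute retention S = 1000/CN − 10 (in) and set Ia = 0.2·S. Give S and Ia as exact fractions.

Adjust CN=76 to AMC I: 4.2·76/(10 − 0.058·76) → (1596/5) ÷ (699/125) = 13300/233 ≈ 57.082
Retention S: 1000/CN − 10 with CN=57.082 → S = 1000/133 ≈ 7.519 in
Initial abstraction Ia = S/5 = (1000/133)/5 = 200/133 ≈ 1.504 in

S = 1000/133 in ≈ 7.519 in; Ia = 200/133 in ≈ 1.504 in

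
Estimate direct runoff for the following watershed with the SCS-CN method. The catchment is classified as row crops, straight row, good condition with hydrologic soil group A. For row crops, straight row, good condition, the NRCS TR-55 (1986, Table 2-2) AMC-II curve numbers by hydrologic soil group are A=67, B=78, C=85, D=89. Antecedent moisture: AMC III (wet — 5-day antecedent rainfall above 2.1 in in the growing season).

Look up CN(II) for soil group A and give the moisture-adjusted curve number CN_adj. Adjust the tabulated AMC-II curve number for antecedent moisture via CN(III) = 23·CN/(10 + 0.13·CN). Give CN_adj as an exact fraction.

NRCS table: row crops, straight row, good condition, soil group A → CN(II) = 67
CN(III) from CN(II)=67: (23·67)/(10 + 0.13·67) = 154100/1871 ≈ 82.362

CN_adj = 154100/1871 ≈ 82.362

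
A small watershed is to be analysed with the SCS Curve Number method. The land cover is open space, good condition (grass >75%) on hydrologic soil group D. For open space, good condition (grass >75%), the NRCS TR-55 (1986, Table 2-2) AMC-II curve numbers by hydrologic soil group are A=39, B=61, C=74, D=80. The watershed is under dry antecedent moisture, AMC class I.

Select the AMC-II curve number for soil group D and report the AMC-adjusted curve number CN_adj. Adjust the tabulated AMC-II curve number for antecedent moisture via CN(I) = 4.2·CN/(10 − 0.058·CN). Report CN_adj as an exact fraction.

NRCS table: open space, good condition (grass >75%), soil group D → CN(II) = 80
Dry (AMC I): CN(I) = 4.2·80/(10 − 0.058·80) = 336/(134/25) = 4200/67 ≈ 62.687

CN_adj = 4200/67 ≈ 62.687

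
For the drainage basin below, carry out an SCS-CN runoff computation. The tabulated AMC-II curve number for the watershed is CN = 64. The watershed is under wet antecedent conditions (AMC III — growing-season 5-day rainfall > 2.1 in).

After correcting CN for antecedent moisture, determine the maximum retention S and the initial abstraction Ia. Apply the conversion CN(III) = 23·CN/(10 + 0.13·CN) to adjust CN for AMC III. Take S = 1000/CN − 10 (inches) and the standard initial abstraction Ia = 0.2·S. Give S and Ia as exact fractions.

CN(III) from CN(II)=64: (23·64)/(10 + 0.13·64) = 18400/229 ≈ 80.349
Retention S: 1000/CN − 10 with CN=80.349 → S = 225/92 ≈ 2.446 in
Initial abstraction Ia = S/5 = (225/92)/5 = 45/92 ≈ 0.489 in

S = 225/92 in ≈ 2.446 in; Ia = 45/92 in ≈ 0.489 in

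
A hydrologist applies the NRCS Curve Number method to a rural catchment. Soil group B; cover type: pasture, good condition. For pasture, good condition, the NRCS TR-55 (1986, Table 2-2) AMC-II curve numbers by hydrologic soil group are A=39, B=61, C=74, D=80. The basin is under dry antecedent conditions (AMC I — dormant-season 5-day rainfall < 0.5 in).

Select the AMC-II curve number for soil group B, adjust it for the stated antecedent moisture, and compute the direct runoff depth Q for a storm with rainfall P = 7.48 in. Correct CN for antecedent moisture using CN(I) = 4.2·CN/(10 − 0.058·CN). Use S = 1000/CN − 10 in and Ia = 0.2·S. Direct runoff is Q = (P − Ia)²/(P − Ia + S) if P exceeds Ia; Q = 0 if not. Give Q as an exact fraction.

Q = 2241927801/2240138075 in ≈ 1.001 in

NRCS table: pasture, good condition, soil group B → CN(II) = 61
CN(I) from CN(II)=61: (4.2·61)/(10 − 0.058·61) = 42700/1077 ≈ 39.647
Max retention: S = 1000/(42700/1077) − 10 = 6500/427 in (≈ 15.222 in)
Ia = 0.2S: 0.2·15.222 = 3.044 in (exactly 1300/427)
Excess rainfall: 7.480 − 3.044 = 4.436 in; P > Ia so Q > 0
Q = (47349/10675)²/((47349/10675) + 6500/427) = (2241927801/113955625)/(209849/10675) = 2241927801/2240138075 in ≈ 1.001 in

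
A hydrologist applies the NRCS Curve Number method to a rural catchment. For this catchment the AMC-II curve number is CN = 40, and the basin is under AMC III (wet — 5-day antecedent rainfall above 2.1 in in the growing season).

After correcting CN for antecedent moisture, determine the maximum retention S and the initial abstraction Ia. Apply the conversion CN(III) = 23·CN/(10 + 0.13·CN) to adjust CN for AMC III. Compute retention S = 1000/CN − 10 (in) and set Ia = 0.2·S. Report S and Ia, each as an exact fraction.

Adjust CN=40 to AMC III: 23·40/(10 + 0.13·40) → 920 ÷ (76/5) = 1150/19 ≈ 60.526
S = 1000/(1150/19) − 10 = 150/23 in ≈ 6.522 in
Ia = 0.2S: 0.2·6.522 = 1.304 in (exactly 30/23)

S = 150/23 in ≈ 6.522 in; Ia = 30/23 in ≈ 1.304 in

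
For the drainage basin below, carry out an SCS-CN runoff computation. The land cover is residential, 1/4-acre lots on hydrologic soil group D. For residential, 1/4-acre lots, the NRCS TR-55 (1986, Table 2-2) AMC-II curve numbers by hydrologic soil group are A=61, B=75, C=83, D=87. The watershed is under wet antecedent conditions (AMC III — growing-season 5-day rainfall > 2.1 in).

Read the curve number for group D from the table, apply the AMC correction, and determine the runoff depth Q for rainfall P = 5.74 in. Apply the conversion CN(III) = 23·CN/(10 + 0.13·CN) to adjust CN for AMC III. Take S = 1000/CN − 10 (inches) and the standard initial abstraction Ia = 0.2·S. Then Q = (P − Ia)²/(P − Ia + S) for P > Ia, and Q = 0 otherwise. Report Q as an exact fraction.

Q = 315043096369/62660014350 in ≈ 5.028 in

NRCS table: residential, 1/4-acre lots, soil group D → CN(II) = 87
CN(III) from CN(II)=87: (23·87)/(10 + 0.13·87) = 200100/2131 ≈ 93.900
Retention S: 1000/CN − 10 with CN=93.900 → S = 1300/2001 ≈ 0.650 in
Ia = 0.2·(1300/2001) = 260/2001 in ≈ 0.130 in
Since P=5.740 > Ia=0.130: effective rainfall P−Ia = 561287/100050 in
Q: (561287/100050)² ÷ (626287/100050) = 315043096369/62660014350 in (≈ 5.028 in)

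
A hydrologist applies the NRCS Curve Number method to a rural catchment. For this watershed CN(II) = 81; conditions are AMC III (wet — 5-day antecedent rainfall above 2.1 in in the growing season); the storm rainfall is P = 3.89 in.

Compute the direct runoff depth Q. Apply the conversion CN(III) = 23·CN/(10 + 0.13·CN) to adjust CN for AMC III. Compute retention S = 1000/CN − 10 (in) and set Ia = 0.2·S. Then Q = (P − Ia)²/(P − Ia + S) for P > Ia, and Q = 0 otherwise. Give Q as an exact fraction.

Q = 471566503849/163330514100 in ≈ 2.887 in

CN(III) from CN(II)=81: (23·81)/(10 + 0.13·81) = 186300/2053 ≈ 90.745
Max retention: S = 1000/(186300/2053) − 10 = 1900/1863 in (≈ 1.020 in)
Ia = 0.2·(1900/1863) = 380/1863 in ≈ 0.204 in
P − Ia = 3.890 − 0.204 = 686707/186300 ≈ 3.686 in (> 0, runoff occurs)
Q = (686707/186300)²/((686707/186300) + 1900/1863) = (471566503849/34707690000)/(876707/186300) = 471566503849/163330514100 in ≈ 2.887 in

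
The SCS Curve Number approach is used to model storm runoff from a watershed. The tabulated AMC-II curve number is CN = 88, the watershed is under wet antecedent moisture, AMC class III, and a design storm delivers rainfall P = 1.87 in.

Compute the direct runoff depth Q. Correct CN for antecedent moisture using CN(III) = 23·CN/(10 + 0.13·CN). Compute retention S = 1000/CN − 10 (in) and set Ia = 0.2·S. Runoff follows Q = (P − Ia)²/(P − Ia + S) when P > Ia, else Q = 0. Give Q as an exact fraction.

Q = 1963464721/1500568300 in ≈ 1.308 in

Wet (AMC III): CN(III) = 23·88/(10 + 0.13·88) = 2024/(536/25) = 6325/67 ≈ 94.403
Retention S: 1000/CN − 10 with CN=94.403 → S = 150/253 ≈ 0.593 in
Ia = 0.2S: 0.2·0.593 = 0.119 in (exactly 30/253)
Since P=1.870 > Ia=0.119: effective rainfall P−Ia = 44311/25300 in
Q: (44311/25300)² ÷ (59311/25300) = 1963464721/1500568300 in (≈ 1.308 in)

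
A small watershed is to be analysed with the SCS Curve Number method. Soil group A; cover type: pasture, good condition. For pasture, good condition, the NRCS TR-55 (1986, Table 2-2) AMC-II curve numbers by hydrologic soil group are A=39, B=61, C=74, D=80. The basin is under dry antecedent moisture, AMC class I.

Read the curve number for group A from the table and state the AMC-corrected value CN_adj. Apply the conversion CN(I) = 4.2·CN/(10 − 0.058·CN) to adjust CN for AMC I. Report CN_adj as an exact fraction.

CN_adj = 81900/3869 ≈ 21.168

NRCS table: pasture, good condition, soil group A → CN(II) = 39
Adjust CN=39 to AMC I: 4.2·39/(10 − 0.058·39) → (819/5) ÷ (3869/500) = 81900/3869 ≈ 21.168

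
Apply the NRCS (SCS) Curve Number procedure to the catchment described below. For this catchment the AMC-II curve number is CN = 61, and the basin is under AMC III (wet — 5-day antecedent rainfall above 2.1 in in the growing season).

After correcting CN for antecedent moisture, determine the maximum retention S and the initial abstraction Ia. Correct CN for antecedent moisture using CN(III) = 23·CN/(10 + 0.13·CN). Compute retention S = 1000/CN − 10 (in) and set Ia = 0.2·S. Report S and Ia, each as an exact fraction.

S = 3900/1403 in ≈ 2.780 in; Ia = 780/1403 in ≈ 0.556 in

Adjust CN=61 to AMC III: 23·61/(10 + 0.13·61) → 1403 ÷ (1793/100) = 140300/1793 ≈ 78.249
Max retention: S = 1000/(140300/1793) − 10 = 3900/1403 in (≈ 2.780 in)
Ia = 0.2S: 0.2·2.780 = 0.556 in (exactly 780/1403)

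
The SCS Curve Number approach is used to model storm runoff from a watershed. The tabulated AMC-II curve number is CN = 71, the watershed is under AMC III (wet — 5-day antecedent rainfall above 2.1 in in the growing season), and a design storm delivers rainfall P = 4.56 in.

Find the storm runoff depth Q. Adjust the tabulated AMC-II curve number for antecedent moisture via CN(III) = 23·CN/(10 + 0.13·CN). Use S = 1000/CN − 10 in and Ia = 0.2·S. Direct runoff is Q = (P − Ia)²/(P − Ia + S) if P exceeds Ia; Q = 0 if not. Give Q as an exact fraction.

Adjust CN=71 to AMC III: 23·71/(10 + 0.13·71) → 1633 ÷ (1923/100) = 163300/1923 ≈ 84.919
Retention S: 1000/CN − 10 with CN=84.919 → S = 2900/1633 ≈ 1.776 in
Ia = 0.2S: 0.2·1.776 = 0.355 in (exactly 580/1633)
P − Ia = 4.560 − 0.355 = 171662/40825 ≈ 4.205 in (> 0, runoff occurs)
Q: (171662/40825)² ÷ (244162/40825) = 14733921122/4983956825 in (≈ 2.956 in)

Q = 14733921122/4983956825 in ≈ 2.956 in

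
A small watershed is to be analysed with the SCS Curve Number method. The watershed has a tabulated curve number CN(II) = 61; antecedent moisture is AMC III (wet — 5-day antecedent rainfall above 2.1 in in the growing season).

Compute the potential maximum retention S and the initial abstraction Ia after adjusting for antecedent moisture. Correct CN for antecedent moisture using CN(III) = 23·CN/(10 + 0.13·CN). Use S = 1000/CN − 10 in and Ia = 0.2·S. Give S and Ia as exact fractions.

S = 3900/1403 in ≈ 2.780 in; Ia = 780/1403 in ≈ 0.556 in

Wet (AMC III): CN(III) = 23·61/(10 + 0.13·61) = 1403/(1793/100) = 140300/1793 ≈ 78.249
S = 1000/(140300/1793) − 10 = 3900/1403 in ≈ 2.780 in
Ia = 0.2·(3900/1403) = 780/1403 in ≈ 0.556 in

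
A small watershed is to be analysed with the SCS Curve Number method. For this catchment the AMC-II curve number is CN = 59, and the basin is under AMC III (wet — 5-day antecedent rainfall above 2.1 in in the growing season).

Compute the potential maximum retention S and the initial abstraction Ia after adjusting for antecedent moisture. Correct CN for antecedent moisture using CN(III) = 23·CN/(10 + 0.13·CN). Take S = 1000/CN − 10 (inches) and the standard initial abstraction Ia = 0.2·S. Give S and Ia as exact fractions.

Wet (AMC III): CN(III) = 23·59/(10 + 0.13·59) = 1357/(1767/100) = 135700/1767 ≈ 76.797
Max retention: S = 1000/(135700/1767) − 10 = 4100/1357 in (≈ 3.021 in)
Ia = 0.2S: 0.2·3.021 = 0.604 in (exactly 820/1357)

S = 4100/1357 in ≈ 3.021 in; Ia = 820/1357 in ≈ 0.604 in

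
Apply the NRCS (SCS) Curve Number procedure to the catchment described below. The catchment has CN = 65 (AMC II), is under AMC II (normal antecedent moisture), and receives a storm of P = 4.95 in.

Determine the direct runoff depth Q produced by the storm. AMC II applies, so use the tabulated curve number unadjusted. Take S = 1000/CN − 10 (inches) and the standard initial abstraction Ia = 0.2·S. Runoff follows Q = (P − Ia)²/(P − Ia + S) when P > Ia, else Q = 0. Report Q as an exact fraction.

Q = 1014049/625820 in ≈ 1.620 in

CN(II) = 65; AMC II needs no correction.
S = 1000/65 − 10 = 70/13 in ≈ 5.385 in
Ia = 0.2S: 0.2·5.385 = 1.077 in (exactly 14/13)
Since P=4.950 > Ia=1.077: effective rainfall P−Ia = 1007/260 in
Runoff Q = (P−Ia)²/(P−Ia+S) = (3.873)²/(3.873+5.385) = 1014049/625820 ≈ 1.620 in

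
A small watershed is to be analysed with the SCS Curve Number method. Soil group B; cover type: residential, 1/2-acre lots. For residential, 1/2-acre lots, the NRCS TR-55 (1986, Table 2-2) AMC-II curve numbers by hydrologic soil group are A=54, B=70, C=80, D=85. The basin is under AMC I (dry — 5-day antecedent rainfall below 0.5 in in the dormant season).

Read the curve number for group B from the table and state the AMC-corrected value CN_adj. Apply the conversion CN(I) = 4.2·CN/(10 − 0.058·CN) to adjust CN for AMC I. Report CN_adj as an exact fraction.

NRCS table: residential, 1/2-acre lots, soil group B → CN(II) = 70
CN(I) from CN(II)=70: (4.2·70)/(10 − 0.058·70) = 4900/99 ≈ 49.495

CN_adj = 4900/99 ≈ 49.495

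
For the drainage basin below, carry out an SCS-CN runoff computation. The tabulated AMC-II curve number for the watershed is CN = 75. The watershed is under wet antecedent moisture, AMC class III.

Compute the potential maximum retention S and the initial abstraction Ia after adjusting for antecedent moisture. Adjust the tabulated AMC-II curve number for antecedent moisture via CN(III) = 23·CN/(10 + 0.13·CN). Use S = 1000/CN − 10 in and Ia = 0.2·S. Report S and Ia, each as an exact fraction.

CN(III) from CN(II)=75: (23·75)/(10 + 0.13·75) = 6900/79 ≈ 87.342
Max retention: S = 1000/(6900/79) − 10 = 100/69 in (≈ 1.449 in)
Initial abstraction Ia = S/5 = (100/69)/5 = 20/69 ≈ 0.290 in

S = 100/69 in ≈ 1.449 in; Ia = 20/69 in ≈ 0.290 in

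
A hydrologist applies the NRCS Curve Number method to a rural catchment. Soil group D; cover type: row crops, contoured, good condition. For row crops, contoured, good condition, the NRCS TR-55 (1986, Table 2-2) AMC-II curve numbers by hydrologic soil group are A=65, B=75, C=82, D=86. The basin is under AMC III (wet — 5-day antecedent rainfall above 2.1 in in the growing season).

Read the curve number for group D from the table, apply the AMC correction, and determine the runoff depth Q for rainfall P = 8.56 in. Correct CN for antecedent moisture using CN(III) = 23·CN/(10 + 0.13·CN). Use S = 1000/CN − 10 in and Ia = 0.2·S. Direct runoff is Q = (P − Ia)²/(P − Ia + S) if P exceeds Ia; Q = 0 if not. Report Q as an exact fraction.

NRCS table: row crops, contoured, good condition, soil group D → CN(II) = 86
Adjust CN=86 to AMC III: 23·86/(10 + 0.13·86) → 1978 ÷ (1059/50) = 98900/1059 ≈ 93.390
Retention S: 1000/CN − 10 with CN=93.390 → S = 700/989 ≈ 0.708 in
Ia = 0.2S: 0.2·0.708 = 0.142 in (exactly 140/989)
P − Ia = 8.560 − 0.142 = 208146/24725 ≈ 8.418 in (> 0, runoff occurs)
Q = (208146/24725)²/((208146/24725) + 700/989) = (43324757316/611325625)/(225646/24725) = 21662378658/2789548675 in ≈ 7.766 in

Q = 21662378658/2789548675 in ≈ 7.766 in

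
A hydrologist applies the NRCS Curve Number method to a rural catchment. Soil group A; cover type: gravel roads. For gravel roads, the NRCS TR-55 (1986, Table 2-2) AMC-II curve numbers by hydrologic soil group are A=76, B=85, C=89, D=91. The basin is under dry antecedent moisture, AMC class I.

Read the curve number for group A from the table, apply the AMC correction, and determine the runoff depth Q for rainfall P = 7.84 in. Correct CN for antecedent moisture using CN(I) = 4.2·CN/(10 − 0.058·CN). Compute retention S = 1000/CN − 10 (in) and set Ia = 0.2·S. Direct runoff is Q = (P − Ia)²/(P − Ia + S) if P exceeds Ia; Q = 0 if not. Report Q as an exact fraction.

Q = 110965156/38294025 in ≈ 2.898 in

NRCS table: gravel roads, soil group A → CN(II) = 76
CN(I) from CN(II)=76: (4.2·76)/(10 − 0.058·76) = 13300/233 ≈ 57.082
Max retention: S = 1000/(13300/233) − 10 = 1000/133 in (≈ 7.519 in)
Ia = 0.2S: 0.2·7.519 = 1.504 in (exactly 200/133)
Excess rainfall: 7.840 − 1.504 = 6.336 in; P > Ia so Q > 0
Q = (21068/3325)²/((21068/3325) + 1000/133) = (443860624/11055625)/(46068/3325) = 110965156/38294025 in ≈ 2.898 in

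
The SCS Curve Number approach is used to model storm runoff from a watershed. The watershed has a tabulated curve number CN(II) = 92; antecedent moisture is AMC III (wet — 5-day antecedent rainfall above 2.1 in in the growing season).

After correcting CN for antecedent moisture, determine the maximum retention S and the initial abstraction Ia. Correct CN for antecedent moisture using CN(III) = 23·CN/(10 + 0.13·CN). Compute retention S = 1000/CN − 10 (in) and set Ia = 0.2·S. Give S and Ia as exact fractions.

Adjust CN=92 to AMC III: 23·92/(10 + 0.13·92) → 2116 ÷ (549/25) = 52900/549 ≈ 96.357
S = 1000/(52900/549) − 10 = 200/529 in ≈ 0.378 in
Ia = 0.2·(200/529) = 40/529 in ≈ 0.076 in

S = 200/529 in ≈ 0.378 in; Ia = 40/529 in ≈ 0.076 in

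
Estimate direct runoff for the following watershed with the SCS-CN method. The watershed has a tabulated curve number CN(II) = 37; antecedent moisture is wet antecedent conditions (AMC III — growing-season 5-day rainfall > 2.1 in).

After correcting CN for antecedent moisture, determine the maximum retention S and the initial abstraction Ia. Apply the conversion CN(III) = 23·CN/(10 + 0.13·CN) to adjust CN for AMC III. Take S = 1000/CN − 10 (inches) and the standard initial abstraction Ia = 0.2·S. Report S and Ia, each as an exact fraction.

S = 6300/851 in ≈ 7.403 in; Ia = 1260/851 in ≈ 1.481 in

Wet (AMC III): CN(III) = 23·37/(10 + 0.13·37) = 851/(1481/100) = 85100/1481 ≈ 57.461
Retention S: 1000/CN − 10 with CN=57.461 → S = 6300/851 ≈ 7.403 in
Ia = 0.2S: 0.2·7.403 = 1.481 in (exactly 1260/851)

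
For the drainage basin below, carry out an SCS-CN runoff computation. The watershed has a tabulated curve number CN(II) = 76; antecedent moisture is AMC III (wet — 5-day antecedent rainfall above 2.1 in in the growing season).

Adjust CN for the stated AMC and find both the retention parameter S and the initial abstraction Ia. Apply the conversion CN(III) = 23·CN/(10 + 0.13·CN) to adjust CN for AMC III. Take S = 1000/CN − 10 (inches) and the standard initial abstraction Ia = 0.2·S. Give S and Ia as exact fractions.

S = 600/437 in ≈ 1.373 in; Ia = 120/437 in ≈ 0.275 in

Wet (AMC III): CN(III) = 23·76/(10 + 0.13·76) = 1748/(497/25) = 43700/497 ≈ 87.928
Max retention: S = 1000/(43700/497) − 10 = 600/437 in (≈ 1.373 in)
Ia = 0.2·(600/437) = 120/437 in ≈ 0.275 in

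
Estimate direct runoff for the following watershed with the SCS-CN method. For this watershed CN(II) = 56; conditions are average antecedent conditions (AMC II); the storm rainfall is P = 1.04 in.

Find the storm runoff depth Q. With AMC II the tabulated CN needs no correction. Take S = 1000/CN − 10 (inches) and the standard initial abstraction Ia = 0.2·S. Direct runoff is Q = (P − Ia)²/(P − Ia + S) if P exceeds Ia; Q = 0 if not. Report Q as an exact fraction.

Q = 0 in ≈ 0.000 in

Average conditions: CN = 56 (no AMC adjustment).
Max retention: S = 1000/56 − 10 = 55/7 in (≈ 7.857 in)
Initial abstraction Ia = S/5 = (55/7)/5 = 11/7 ≈ 1.571 in
P = 1.040 ≤ Ia = 1.571 in: entire storm abstracted, Q = 0.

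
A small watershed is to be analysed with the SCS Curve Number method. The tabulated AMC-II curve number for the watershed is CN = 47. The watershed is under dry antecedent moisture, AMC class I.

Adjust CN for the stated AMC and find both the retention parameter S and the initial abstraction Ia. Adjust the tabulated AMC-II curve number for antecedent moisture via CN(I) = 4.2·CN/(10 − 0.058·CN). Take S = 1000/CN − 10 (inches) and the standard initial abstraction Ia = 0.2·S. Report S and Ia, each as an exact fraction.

S = 26500/987 in ≈ 26.849 in; Ia = 5300/987 in ≈ 5.370 in

Dry (AMC I): CN(I) = 4.2·47/(10 − 0.058·47) = (987/5)/(3637/500) = 98700/3637 ≈ 27.138
S = 1000/(98700/3637) − 10 = 26500/987 in ≈ 26.849 in
Ia = 0.2·(26500/987) = 5300/987 in ≈ 5.370 in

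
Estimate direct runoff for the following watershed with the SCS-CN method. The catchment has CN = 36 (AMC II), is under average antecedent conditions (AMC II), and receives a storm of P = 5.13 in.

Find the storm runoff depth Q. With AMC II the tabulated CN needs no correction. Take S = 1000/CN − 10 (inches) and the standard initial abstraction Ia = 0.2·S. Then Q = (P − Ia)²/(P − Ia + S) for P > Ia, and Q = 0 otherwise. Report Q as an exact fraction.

Q = 2007889/15675300 in ≈ 0.128 in

Average conditions: CN = 36 (no AMC adjustment).
Max retention: S = 1000/36 − 10 = 160/9 in (≈ 17.778 in)
Initial abstraction Ia = S/5 = (160/9)/5 = 32/9 ≈ 3.556 in
Excess rainfall: 5.130 − 3.556 = 1.574 in; P > Ia so Q > 0
Q = (1417/900)²/((1417/900) + 160/9) = (2007889/810000)/(17417/900) = 2007889/15675300 in ≈ 0.128 in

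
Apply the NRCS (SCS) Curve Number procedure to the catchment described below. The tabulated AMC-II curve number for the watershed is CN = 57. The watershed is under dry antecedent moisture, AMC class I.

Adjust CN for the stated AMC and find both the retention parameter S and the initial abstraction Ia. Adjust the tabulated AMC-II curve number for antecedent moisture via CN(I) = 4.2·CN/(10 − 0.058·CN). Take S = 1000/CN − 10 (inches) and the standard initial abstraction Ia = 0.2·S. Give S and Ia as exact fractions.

Dry (AMC I): CN(I) = 4.2·57/(10 − 0.058·57) = (1197/5)/(3347/500) = 119700/3347 ≈ 35.763
Max retention: S = 1000/(119700/3347) − 10 = 21500/1197 in (≈ 17.962 in)
Initial abstraction Ia = S/5 = (21500/1197)/5 = 4300/1197 ≈ 3.592 in

S = 21500/1197 in ≈ 17.962 in; Ia = 4300/1197 in ≈ 3.592 in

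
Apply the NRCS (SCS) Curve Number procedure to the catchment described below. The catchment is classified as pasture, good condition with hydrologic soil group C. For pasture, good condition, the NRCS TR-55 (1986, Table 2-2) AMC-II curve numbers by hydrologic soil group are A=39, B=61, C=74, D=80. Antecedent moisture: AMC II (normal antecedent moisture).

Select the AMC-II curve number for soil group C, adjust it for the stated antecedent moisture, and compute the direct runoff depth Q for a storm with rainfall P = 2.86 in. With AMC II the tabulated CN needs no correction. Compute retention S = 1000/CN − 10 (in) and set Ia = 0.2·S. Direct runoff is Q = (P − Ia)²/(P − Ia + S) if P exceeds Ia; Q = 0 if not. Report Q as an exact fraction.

NRCS table: pasture, good condition, soil group C → CN(II) = 74
CN(II) = 74; AMC II needs no correction.
Max retention: S = 1000/74 − 10 = 130/37 in (≈ 3.514 in)
Ia = 0.2·(130/37) = 26/37 in ≈ 0.703 in
Excess rainfall: 2.860 − 0.703 = 2.157 in; P > Ia so Q > 0
Q = (3991/1850)²/((3991/1850) + 130/37) = (15928081/3422500)/(10491/1850) = 1225237/1492950 in ≈ 0.821 in

Q = 1225237/1492950 in ≈ 0.821 in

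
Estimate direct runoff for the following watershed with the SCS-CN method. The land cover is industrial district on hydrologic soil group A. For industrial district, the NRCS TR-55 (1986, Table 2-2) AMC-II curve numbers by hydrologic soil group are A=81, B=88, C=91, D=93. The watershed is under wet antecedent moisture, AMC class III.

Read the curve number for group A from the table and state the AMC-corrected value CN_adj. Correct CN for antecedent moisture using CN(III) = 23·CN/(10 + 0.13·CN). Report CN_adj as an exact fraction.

CN_adj = 186300/2053 ≈ 90.745

NRCS table: industrial district, soil group A → CN(II) = 81
Wet (AMC III): CN(III) = 23·81/(10 + 0.13·81) = 1863/(2053/100) = 186300/2053 ≈ 90.745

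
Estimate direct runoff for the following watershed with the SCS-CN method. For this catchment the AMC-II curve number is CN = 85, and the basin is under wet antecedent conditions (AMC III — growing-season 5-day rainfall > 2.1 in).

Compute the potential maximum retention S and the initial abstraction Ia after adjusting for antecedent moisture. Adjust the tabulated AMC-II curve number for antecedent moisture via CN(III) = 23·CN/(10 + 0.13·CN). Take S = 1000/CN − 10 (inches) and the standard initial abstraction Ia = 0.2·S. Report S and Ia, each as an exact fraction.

S = 300/391 in ≈ 0.767 in; Ia = 60/391 in ≈ 0.153 in

Wet (AMC III): CN(III) = 23·85/(10 + 0.13·85) = 1955/(421/20) = 39100/421 ≈ 92.874
Max retention: S = 1000/(39100/421) − 10 = 300/391 in (≈ 0.767 in)
Ia = 0.2S: 0.2·0.767 = 0.153 in (exactly 60/391)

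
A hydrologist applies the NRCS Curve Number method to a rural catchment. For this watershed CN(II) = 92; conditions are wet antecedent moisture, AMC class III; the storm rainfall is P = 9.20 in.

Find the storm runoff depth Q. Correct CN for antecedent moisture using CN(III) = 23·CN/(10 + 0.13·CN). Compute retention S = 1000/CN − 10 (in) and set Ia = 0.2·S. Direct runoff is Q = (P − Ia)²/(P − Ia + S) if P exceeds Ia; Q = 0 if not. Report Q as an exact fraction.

Adjust CN=92 to AMC III: 23·92/(10 + 0.13·92) → 2116 ÷ (549/25) = 52900/549 ≈ 96.357
S = 1000/(52900/549) − 10 = 200/529 in ≈ 0.378 in
Ia = 0.2·(200/529) = 40/529 in ≈ 0.076 in
Excess rainfall: 9.200 − 0.076 = 9.124 in; P > Ia so Q > 0
Q = (24134/2645)²/((24134/2645) + 200/529) = (582449956/6996025)/(25134/2645) = 291224978/33239715 in ≈ 8.761 in

Q = 291224978/33239715 in ≈ 8.761 in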